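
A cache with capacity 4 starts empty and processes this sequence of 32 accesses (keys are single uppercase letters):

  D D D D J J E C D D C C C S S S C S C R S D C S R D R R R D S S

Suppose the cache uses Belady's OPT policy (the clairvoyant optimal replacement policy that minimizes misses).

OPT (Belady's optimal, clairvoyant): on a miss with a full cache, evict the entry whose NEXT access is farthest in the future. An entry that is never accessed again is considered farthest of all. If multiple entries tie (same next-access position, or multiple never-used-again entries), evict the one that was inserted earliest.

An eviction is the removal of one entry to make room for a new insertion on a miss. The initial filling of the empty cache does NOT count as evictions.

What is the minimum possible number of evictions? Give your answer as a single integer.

OPT (Belady) simulation (capacity=4):
  1. access D: MISS. Cache: [D]
  2. access D: HIT. Next use of D: step 3. Cache: [D]
  3. access D: HIT. Next use of D: step 4. Cache: [D]
  4. access D: HIT. Next use of D: step 9. Cache: [D]
  5. access J: MISS. Cache: [D J]
  6. access J: HIT. Next use of J: never. Cache: [D J]
  7. access E: MISS. Cache: [D J E]
  8. access C: MISS. Cache: [D J E C]
  9. access D: HIT. Next use of D: step 10. Cache: [D J E C]
  10. access D: HIT. Next use of D: step 22. Cache: [D J E C]
  11. access C: HIT. Next use of C: step 12. Cache: [D J E C]
  12. access C: HIT. Next use of C: step 13. Cache: [D J E C]
  13. access C: HIT. Next use of C: step 17. Cache: [D J E C]
  14. access S: MISS, evict J (next use: never). Cache: [D E C S]
  15. access S: HIT. Next use of S: step 16. Cache: [D E C S]
  16. access S: HIT. Next use of S: step 18. Cache: [D E C S]
  17. access C: HIT. Next use of C: step 19. Cache: [D E C S]
  18. access S: HIT. Next use of S: step 21. Cache: [D E C S]
  19. access C: HIT. Next use of C: step 23. Cache: [D E C S]
  20. access R: MISS, evict E (next use: never). Cache: [D C S R]
  21. access S: HIT. Next use of S: step 24. Cache: [D C S R]
  22. access D: HIT. Next use of D: step 26. Cache: [D C S R]
  23. access C: HIT. Next use of C: never. Cache: [D C S R]
  24. access S: HIT. Next use of S: step 31. Cache: [D C S R]
  25. access R: HIT. Next use of R: step 27. Cache: [D C S R]
  26. access D: HIT. Next use of D: step 30. Cache: [D C S R]
  27. access R: HIT. Next use of R: step 28. Cache: [D C S R]
  28. access R: HIT. Next use of R: step 29. Cache: [D C S R]
  29. access R: HIT. Next use of R: never. Cache: [D C S R]
  30. access D: HIT. Next use of D: never. Cache: [D C S R]
  31. access S: HIT. Next use of S: step 32. Cache: [D C S R]
  32. access S: HIT. Next use of S: never. Cache: [D C S R]
Total: 26 hits, 6 misses, 2 evictions

Answer: 2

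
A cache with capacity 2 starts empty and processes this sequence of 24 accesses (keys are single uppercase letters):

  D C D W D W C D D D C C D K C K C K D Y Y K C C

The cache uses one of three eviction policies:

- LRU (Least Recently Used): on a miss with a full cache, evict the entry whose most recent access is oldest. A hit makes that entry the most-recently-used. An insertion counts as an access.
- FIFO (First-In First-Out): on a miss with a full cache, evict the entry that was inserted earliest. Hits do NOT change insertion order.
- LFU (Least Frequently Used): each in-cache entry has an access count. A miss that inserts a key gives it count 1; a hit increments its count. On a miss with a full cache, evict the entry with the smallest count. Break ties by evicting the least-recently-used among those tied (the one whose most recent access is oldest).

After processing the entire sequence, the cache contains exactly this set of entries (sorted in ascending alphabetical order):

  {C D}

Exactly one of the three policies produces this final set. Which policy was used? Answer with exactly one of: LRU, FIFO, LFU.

Simulating under each policy and comparing final sets:
  LRU: final set = {C K} -> differs
  FIFO: final set = {C K} -> differs
  LFU: final set = {C D} -> MATCHES target
Only LFU produces the target set.

Answer: LFU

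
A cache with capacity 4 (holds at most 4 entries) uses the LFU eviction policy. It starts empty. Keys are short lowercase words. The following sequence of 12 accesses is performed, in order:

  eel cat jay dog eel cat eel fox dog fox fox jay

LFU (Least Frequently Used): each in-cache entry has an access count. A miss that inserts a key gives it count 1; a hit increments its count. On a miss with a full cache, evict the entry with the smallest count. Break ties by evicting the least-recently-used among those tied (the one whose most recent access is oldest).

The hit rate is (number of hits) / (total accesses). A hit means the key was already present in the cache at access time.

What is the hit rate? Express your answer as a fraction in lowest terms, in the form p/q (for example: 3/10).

LFU simulation (capacity=4):
  1. access eel: MISS. Cache: [eel(c=1)]
  2. access cat: MISS. Cache: [eel(c=1) cat(c=1)]
  3. access jay: MISS. Cache: [eel(c=1) cat(c=1) jay(c=1)]
  4. access dog: MISS. Cache: [eel(c=1) cat(c=1) jay(c=1) dog(c=1)]
  5. access eel: HIT, count now 2. Cache: [cat(c=1) jay(c=1) dog(c=1) eel(c=2)]
  6. access cat: HIT, count now 2. Cache: [jay(c=1) dog(c=1) eel(c=2) cat(c=2)]
  7. access eel: HIT, count now 3. Cache: [jay(c=1) dog(c=1) cat(c=2) eel(c=3)]
  8. access fox: MISS, evict jay(c=1). Cache: [dog(c=1) fox(c=1) cat(c=2) eel(c=3)]
  9. access dog: HIT, count now 2. Cache: [fox(c=1) cat(c=2) dog(c=2) eel(c=3)]
  10. access fox: HIT, count now 2. Cache: [cat(c=2) dog(c=2) fox(c=2) eel(c=3)]
  11. access fox: HIT, count now 3. Cache: [cat(c=2) dog(c=2) eel(c=3) fox(c=3)]
  12. access jay: MISS, evict cat(c=2). Cache: [jay(c=1) dog(c=2) eel(c=3) fox(c=3)]
Total: 6 hits, 6 misses, 2 evictions

Hit rate = 6/12 = 1/2

Answer: 1/2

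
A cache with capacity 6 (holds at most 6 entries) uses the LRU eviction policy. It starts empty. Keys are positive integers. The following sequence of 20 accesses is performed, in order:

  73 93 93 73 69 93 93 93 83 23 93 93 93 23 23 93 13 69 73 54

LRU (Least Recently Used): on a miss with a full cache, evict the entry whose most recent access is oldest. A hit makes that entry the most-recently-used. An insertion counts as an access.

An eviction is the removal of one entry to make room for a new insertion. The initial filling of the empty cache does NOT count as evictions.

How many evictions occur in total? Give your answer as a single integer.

Answer: 1

Derivation:
LRU simulation (capacity=6):
  1. access 73: MISS. Cache (LRU->MRU): [73]
  2. access 93: MISS. Cache (LRU->MRU): [73 93]
  3. access 93: HIT. Cache (LRU->MRU): [73 93]
  4. access 73: HIT. Cache (LRU->MRU): [93 73]
  5. access 69: MISS. Cache (LRU->MRU): [93 73 69]
  6. access 93: HIT. Cache (LRU->MRU): [73 69 93]
  7. access 93: HIT. Cache (LRU->MRU): [73 69 93]
  8. access 93: HIT. Cache (LRU->MRU): [73 69 93]
  9. access 83: MISS. Cache (LRU->MRU): [73 69 93 83]
  10. access 23: MISS. Cache (LRU->MRU): [73 69 93 83 23]
  11. access 93: HIT. Cache (LRU->MRU): [73 69 83 23 93]
  12. access 93: HIT. Cache (LRU->MRU): [73 69 83 23 93]
  13. access 93: HIT. Cache (LRU->MRU): [73 69 83 23 93]
  14. access 23: HIT. Cache (LRU->MRU): [73 69 83 93 23]
  15. access 23: HIT. Cache (LRU->MRU): [73 69 83 93 23]
  16. access 93: HIT. Cache (LRU->MRU): [73 69 83 23 93]
  17. access 13: MISS. Cache (LRU->MRU): [73 69 83 23 93 13]
  18. access 69: HIT. Cache (LRU->MRU): [73 83 23 93 13 69]
  19. access 73: HIT. Cache (LRU->MRU): [83 23 93 13 69 73]
  20. access 54: MISS, evict 83. Cache (LRU->MRU): [23 93 13 69 73 54]
Total: 13 hits, 7 misses, 1 evictions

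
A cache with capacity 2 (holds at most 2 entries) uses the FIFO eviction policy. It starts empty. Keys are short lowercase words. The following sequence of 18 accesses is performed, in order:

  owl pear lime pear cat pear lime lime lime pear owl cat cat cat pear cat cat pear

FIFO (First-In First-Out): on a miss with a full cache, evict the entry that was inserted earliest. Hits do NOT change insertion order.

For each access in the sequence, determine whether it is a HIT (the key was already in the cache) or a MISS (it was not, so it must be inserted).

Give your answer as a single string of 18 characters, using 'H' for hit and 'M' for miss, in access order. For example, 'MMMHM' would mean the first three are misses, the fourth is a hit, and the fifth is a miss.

Answer: MMMHMMMHHHMMHHMHHH

Derivation:
FIFO simulation (capacity=2):
  1. access owl: MISS. Cache (old->new): [owl]
  2. access pear: MISS. Cache (old->new): [owl pear]
  3. access lime: MISS, evict owl. Cache (old->new): [pear lime]
  4. access pear: HIT. Cache (old->new): [pear lime]
  5. access cat: MISS, evict pear. Cache (old->new): [lime cat]
  6. access pear: MISS, evict lime. Cache (old->new): [cat pear]
  7. access lime: MISS, evict cat. Cache (old->new): [pear lime]
  8. access lime: HIT. Cache (old->new): [pear lime]
  9. access lime: HIT. Cache (old->new): [pear lime]
  10. access pear: HIT. Cache (old->new): [pear lime]
  11. access owl: MISS, evict pear. Cache (old->new): [lime owl]
  12. access cat: MISS, evict lime. Cache (old->new): [owl cat]
  13. access cat: HIT. Cache (old->new): [owl cat]
  14. access cat: HIT. Cache (old->new): [owl cat]
  15. access pear: MISS, evict owl. Cache (old->new): [cat pear]
  16. access cat: HIT. Cache (old->new): [cat pear]
  17. access cat: HIT. Cache (old->new): [cat pear]
  18. access pear: HIT. Cache (old->new): [cat pear]
Total: 9 hits, 9 misses, 7 evictions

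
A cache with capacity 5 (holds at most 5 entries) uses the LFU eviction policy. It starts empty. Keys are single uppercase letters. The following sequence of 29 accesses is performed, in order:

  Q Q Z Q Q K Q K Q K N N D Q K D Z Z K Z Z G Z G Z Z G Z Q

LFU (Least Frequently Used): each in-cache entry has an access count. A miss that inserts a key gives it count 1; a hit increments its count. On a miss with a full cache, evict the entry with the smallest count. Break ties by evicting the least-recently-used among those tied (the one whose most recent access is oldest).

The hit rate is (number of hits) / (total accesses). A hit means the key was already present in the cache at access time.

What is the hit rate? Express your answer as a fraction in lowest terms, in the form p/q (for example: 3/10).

LFU simulation (capacity=5):
  1. access Q: MISS. Cache: [Q(c=1)]
  2. access Q: HIT, count now 2. Cache: [Q(c=2)]
  3. access Z: MISS. Cache: [Z(c=1) Q(c=2)]
  4. access Q: HIT, count now 3. Cache: [Z(c=1) Q(c=3)]
  5. access Q: HIT, count now 4. Cache: [Z(c=1) Q(c=4)]
  6. access K: MISS. Cache: [Z(c=1) K(c=1) Q(c=4)]
  7. access Q: HIT, count now 5. Cache: [Z(c=1) K(c=1) Q(c=5)]
  8. access K: HIT, count now 2. Cache: [Z(c=1) K(c=2) Q(c=5)]
  9. access Q: HIT, count now 6. Cache: [Z(c=1) K(c=2) Q(c=6)]
  10. access K: HIT, count now 3. Cache: [Z(c=1) K(c=3) Q(c=6)]
  11. access N: MISS. Cache: [Z(c=1) N(c=1) K(c=3) Q(c=6)]
  12. access N: HIT, count now 2. Cache: [Z(c=1) N(c=2) K(c=3) Q(c=6)]
  13. access D: MISS. Cache: [Z(c=1) D(c=1) N(c=2) K(c=3) Q(c=6)]
  14. access Q: HIT, count now 7. Cache: [Z(c=1) D(c=1) N(c=2) K(c=3) Q(c=7)]
  15. access K: HIT, count now 4. Cache: [Z(c=1) D(c=1) N(c=2) K(c=4) Q(c=7)]
  16. access D: HIT, count now 2. Cache: [Z(c=1) N(c=2) D(c=2) K(c=4) Q(c=7)]
  17. access Z: HIT, count now 2. Cache: [N(c=2) D(c=2) Z(c=2) K(c=4) Q(c=7)]
  18. access Z: HIT, count now 3. Cache: [N(c=2) D(c=2) Z(c=3) K(c=4) Q(c=7)]
  19. access K: HIT, count now 5. Cache: [N(c=2) D(c=2) Z(c=3) K(c=5) Q(c=7)]
  20. access Z: HIT, count now 4. Cache: [N(c=2) D(c=2) Z(c=4) K(c=5) Q(c=7)]
  21. access Z: HIT, count now 5. Cache: [N(c=2) D(c=2) K(c=5) Z(c=5) Q(c=7)]
  22. access G: MISS, evict N(c=2). Cache: [G(c=1) D(c=2) K(c=5) Z(c=5) Q(c=7)]
  23. access Z: HIT, count now 6. Cache: [G(c=1) D(c=2) K(c=5) Z(c=6) Q(c=7)]
  24. access G: HIT, count now 2. Cache: [D(c=2) G(c=2) K(c=5) Z(c=6) Q(c=7)]
  25. access Z: HIT, count now 7. Cache: [D(c=2) G(c=2) K(c=5) Q(c=7) Z(c=7)]
  26. access Z: HIT, count now 8. Cache: [D(c=2) G(c=2) K(c=5) Q(c=7) Z(c=8)]
  27. access G: HIT, count now 3. Cache: [D(c=2) G(c=3) K(c=5) Q(c=7) Z(c=8)]
  28. access Z: HIT, count now 9. Cache: [D(c=2) G(c=3) K(c=5) Q(c=7) Z(c=9)]
  29. access Q: HIT, count now 8. Cache: [D(c=2) G(c=3) K(c=5) Q(c=8) Z(c=9)]
Total: 23 hits, 6 misses, 1 evictions

Hit rate = 23/29

Answer: 23/29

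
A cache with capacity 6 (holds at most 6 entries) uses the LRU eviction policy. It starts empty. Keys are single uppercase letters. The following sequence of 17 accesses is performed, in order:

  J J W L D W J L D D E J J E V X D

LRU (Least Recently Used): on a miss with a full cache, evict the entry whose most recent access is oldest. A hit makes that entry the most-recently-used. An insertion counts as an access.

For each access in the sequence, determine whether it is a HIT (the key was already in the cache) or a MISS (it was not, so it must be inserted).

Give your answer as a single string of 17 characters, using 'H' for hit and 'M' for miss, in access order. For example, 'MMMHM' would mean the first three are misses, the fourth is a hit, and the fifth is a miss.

Answer: MHMMMHHHHHMHHHMMH

Derivation:
LRU simulation (capacity=6):
  1. access J: MISS. Cache (LRU->MRU): [J]
  2. access J: HIT. Cache (LRU->MRU): [J]
  3. access W: MISS. Cache (LRU->MRU): [J W]
  4. access L: MISS. Cache (LRU->MRU): [J W L]
  5. access D: MISS. Cache (LRU->MRU): [J W L D]
  6. access W: HIT. Cache (LRU->MRU): [J L D W]
  7. access J: HIT. Cache (LRU->MRU): [L D W J]
  8. access L: HIT. Cache (LRU->MRU): [D W J L]
  9. access D: HIT. Cache (LRU->MRU): [W J L D]
  10. access D: HIT. Cache (LRU->MRU): [W J L D]
  11. access E: MISS. Cache (LRU->MRU): [W J L D E]
  12. access J: HIT. Cache (LRU->MRU): [W L D E J]
  13. access J: HIT. Cache (LRU->MRU): [W L D E J]
  14. access E: HIT. Cache (LRU->MRU): [W L D J E]
  15. access V: MISS. Cache (LRU->MRU): [W L D J E V]
  16. access X: MISS, evict W. Cache (LRU->MRU): [L D J E V X]
  17. access D: HIT. Cache (LRU->MRU): [L J E V X D]
Total: 10 hits, 7 misses, 1 evictions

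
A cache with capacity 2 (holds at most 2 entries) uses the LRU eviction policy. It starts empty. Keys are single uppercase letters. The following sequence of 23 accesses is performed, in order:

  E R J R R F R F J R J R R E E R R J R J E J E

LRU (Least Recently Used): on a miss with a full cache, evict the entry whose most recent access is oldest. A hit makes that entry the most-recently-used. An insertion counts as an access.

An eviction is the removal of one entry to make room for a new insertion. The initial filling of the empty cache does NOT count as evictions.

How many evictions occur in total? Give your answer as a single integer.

LRU simulation (capacity=2):
  1. access E: MISS. Cache (LRU->MRU): [E]
  2. access R: MISS. Cache (LRU->MRU): [E R]
  3. access J: MISS, evict E. Cache (LRU->MRU): [R J]
  4. access R: HIT. Cache (LRU->MRU): [J R]
  5. access R: HIT. Cache (LRU->MRU): [J R]
  6. access F: MISS, evict J. Cache (LRU->MRU): [R F]
  7. access R: HIT. Cache (LRU->MRU): [F R]
  8. access F: HIT. Cache (LRU->MRU): [R F]
  9. access J: MISS, evict R. Cache (LRU->MRU): [F J]
  10. access R: MISS, evict F. Cache (LRU->MRU): [J R]
  11. access J: HIT. Cache (LRU->MRU): [R J]
  12. access R: HIT. Cache (LRU->MRU): [J R]
  13. access R: HIT. Cache (LRU->MRU): [J R]
  14. access E: MISS, evict J. Cache (LRU->MRU): [R E]
  15. access E: HIT. Cache (LRU->MRU): [R E]
  16. access R: HIT. Cache (LRU->MRU): [E R]
  17. access R: HIT. Cache (LRU->MRU): [E R]
  18. access J: MISS, evict E. Cache (LRU->MRU): [R J]
  19. access R: HIT. Cache (LRU->MRU): [J R]
  20. access J: HIT. Cache (LRU->MRU): [R J]
  21. access E: MISS, evict R. Cache (LRU->MRU): [J E]
  22. access J: HIT. Cache (LRU->MRU): [E J]
  23. access E: HIT. Cache (LRU->MRU): [J E]
Total: 14 hits, 9 misses, 7 evictions

Answer: 7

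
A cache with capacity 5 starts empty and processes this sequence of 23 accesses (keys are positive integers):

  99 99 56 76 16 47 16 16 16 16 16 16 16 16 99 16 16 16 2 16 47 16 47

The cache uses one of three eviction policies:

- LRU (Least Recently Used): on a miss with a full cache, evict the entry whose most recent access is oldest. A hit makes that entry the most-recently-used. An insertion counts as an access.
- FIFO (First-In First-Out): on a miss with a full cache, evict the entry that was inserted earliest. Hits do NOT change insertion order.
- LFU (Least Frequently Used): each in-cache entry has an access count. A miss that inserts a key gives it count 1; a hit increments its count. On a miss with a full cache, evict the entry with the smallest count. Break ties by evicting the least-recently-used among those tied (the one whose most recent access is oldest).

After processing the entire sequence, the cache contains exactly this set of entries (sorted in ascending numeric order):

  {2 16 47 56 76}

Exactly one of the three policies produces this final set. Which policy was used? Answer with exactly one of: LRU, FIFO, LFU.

Simulating under each policy and comparing final sets:
  LRU: final set = {2 16 47 76 99} -> differs
  FIFO: final set = {2 16 47 56 76} -> MATCHES target
  LFU: final set = {2 16 47 76 99} -> differs
Only FIFO produces the target set.

Answer: FIFO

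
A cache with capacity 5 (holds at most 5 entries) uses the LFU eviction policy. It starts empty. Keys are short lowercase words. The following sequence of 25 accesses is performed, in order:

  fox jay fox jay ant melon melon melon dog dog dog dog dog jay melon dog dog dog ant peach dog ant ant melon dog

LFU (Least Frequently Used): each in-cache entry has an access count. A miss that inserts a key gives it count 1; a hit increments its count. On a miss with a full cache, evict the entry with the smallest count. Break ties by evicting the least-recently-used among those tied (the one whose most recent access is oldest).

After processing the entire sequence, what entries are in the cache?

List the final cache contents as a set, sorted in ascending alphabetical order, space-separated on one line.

LFU simulation (capacity=5):
  1. access fox: MISS. Cache: [fox(c=1)]
  2. access jay: MISS. Cache: [fox(c=1) jay(c=1)]
  3. access fox: HIT, count now 2. Cache: [jay(c=1) fox(c=2)]
  4. access jay: HIT, count now 2. Cache: [fox(c=2) jay(c=2)]
  5. access ant: MISS. Cache: [ant(c=1) fox(c=2) jay(c=2)]
  6. access melon: MISS. Cache: [ant(c=1) melon(c=1) fox(c=2) jay(c=2)]
  7. access melon: HIT, count now 2. Cache: [ant(c=1) fox(c=2) jay(c=2) melon(c=2)]
  8. access melon: HIT, count now 3. Cache: [ant(c=1) fox(c=2) jay(c=2) melon(c=3)]
  9. access dog: MISS. Cache: [ant(c=1) dog(c=1) fox(c=2) jay(c=2) melon(c=3)]
  10. access dog: HIT, count now 2. Cache: [ant(c=1) fox(c=2) jay(c=2) dog(c=2) melon(c=3)]
  11. access dog: HIT, count now 3. Cache: [ant(c=1) fox(c=2) jay(c=2) melon(c=3) dog(c=3)]
  12. access dog: HIT, count now 4. Cache: [ant(c=1) fox(c=2) jay(c=2) melon(c=3) dog(c=4)]
  13. access dog: HIT, count now 5. Cache: [ant(c=1) fox(c=2) jay(c=2) melon(c=3) dog(c=5)]
  14. access jay: HIT, count now 3. Cache: [ant(c=1) fox(c=2) melon(c=3) jay(c=3) dog(c=5)]
  15. access melon: HIT, count now 4. Cache: [ant(c=1) fox(c=2) jay(c=3) melon(c=4) dog(c=5)]
  16. access dog: HIT, count now 6. Cache: [ant(c=1) fox(c=2) jay(c=3) melon(c=4) dog(c=6)]
  17. access dog: HIT, count now 7. Cache: [ant(c=1) fox(c=2) jay(c=3) melon(c=4) dog(c=7)]
  18. access dog: HIT, count now 8. Cache: [ant(c=1) fox(c=2) jay(c=3) melon(c=4) dog(c=8)]
  19. access ant: HIT, count now 2. Cache: [fox(c=2) ant(c=2) jay(c=3) melon(c=4) dog(c=8)]
  20. access peach: MISS, evict fox(c=2). Cache: [peach(c=1) ant(c=2) jay(c=3) melon(c=4) dog(c=8)]
  21. access dog: HIT, count now 9. Cache: [peach(c=1) ant(c=2) jay(c=3) melon(c=4) dog(c=9)]
  22. access ant: HIT, count now 3. Cache: [peach(c=1) jay(c=3) ant(c=3) melon(c=4) dog(c=9)]
  23. access ant: HIT, count now 4. Cache: [peach(c=1) jay(c=3) melon(c=4) ant(c=4) dog(c=9)]
  24. access melon: HIT, count now 5. Cache: [peach(c=1) jay(c=3) ant(c=4) melon(c=5) dog(c=9)]
  25. access dog: HIT, count now 10. Cache: [peach(c=1) jay(c=3) ant(c=4) melon(c=5) dog(c=10)]
Total: 19 hits, 6 misses, 1 evictions

Answer: ant dog jay melon peach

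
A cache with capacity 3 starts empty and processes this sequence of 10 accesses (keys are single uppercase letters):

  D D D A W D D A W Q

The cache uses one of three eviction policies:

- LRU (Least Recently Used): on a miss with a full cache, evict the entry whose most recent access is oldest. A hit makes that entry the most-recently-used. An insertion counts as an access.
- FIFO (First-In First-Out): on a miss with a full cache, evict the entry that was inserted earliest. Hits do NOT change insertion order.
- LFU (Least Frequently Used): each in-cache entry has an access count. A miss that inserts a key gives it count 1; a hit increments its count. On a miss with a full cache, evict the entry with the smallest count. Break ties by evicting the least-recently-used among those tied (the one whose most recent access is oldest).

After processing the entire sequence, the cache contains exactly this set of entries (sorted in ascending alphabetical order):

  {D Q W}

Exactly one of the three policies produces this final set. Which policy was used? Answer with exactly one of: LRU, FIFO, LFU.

Simulating under each policy and comparing final sets:
  LRU: final set = {A Q W} -> differs
  FIFO: final set = {A Q W} -> differs
  LFU: final set = {D Q W} -> MATCHES target
Only LFU produces the target set.

Answer: LFU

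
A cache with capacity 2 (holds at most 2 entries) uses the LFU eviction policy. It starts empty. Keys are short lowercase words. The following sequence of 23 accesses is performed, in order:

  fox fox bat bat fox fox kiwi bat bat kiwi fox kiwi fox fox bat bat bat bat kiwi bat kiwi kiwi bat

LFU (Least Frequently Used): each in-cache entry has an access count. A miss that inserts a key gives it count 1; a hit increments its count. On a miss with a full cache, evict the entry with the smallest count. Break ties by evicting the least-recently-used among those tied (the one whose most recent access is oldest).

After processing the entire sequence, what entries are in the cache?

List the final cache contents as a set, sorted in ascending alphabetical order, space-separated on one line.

Answer: bat fox

Derivation:
LFU simulation (capacity=2):
  1. access fox: MISS. Cache: [fox(c=1)]
  2. access fox: HIT, count now 2. Cache: [fox(c=2)]
  3. access bat: MISS. Cache: [bat(c=1) fox(c=2)]
  4. access bat: HIT, count now 2. Cache: [fox(c=2) bat(c=2)]
  5. access fox: HIT, count now 3. Cache: [bat(c=2) fox(c=3)]
  6. access fox: HIT, count now 4. Cache: [bat(c=2) fox(c=4)]
  7. access kiwi: MISS, evict bat(c=2). Cache: [kiwi(c=1) fox(c=4)]
  8. access bat: MISS, evict kiwi(c=1). Cache: [bat(c=1) fox(c=4)]
  9. access bat: HIT, count now 2. Cache: [bat(c=2) fox(c=4)]
  10. access kiwi: MISS, evict bat(c=2). Cache: [kiwi(c=1) fox(c=4)]
  11. access fox: HIT, count now 5. Cache: [kiwi(c=1) fox(c=5)]
  12. access kiwi: HIT, count now 2. Cache: [kiwi(c=2) fox(c=5)]
  13. access fox: HIT, count now 6. Cache: [kiwi(c=2) fox(c=6)]
  14. access fox: HIT, count now 7. Cache: [kiwi(c=2) fox(c=7)]
  15. access bat: MISS, evict kiwi(c=2). Cache: [bat(c=1) fox(c=7)]
  16. access bat: HIT, count now 2. Cache: [bat(c=2) fox(c=7)]
  17. access bat: HIT, count now 3. Cache: [bat(c=3) fox(c=7)]
  18. access bat: HIT, count now 4. Cache: [bat(c=4) fox(c=7)]
  19. access kiwi: MISS, evict bat(c=4). Cache: [kiwi(c=1) fox(c=7)]
  20. access bat: MISS, evict kiwi(c=1). Cache: [bat(c=1) fox(c=7)]
  21. access kiwi: MISS, evict bat(c=1). Cache: [kiwi(c=1) fox(c=7)]
  22. access kiwi: HIT, count now 2. Cache: [kiwi(c=2) fox(c=7)]
  23. access bat: MISS, evict kiwi(c=2). Cache: [bat(c=1) fox(c=7)]
Total: 13 hits, 10 misses, 8 evictions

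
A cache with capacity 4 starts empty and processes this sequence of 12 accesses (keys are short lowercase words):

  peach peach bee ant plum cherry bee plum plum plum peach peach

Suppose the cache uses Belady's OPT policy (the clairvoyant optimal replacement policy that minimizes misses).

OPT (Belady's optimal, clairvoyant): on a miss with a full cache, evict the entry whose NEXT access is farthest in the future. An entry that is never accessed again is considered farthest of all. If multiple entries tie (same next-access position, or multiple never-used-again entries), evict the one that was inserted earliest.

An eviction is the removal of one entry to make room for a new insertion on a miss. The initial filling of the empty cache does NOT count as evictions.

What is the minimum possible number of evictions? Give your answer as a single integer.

OPT (Belady) simulation (capacity=4):
  1. access peach: MISS. Cache: [peach]
  2. access peach: HIT. Next use of peach: step 11. Cache: [peach]
  3. access bee: MISS. Cache: [peach bee]
  4. access ant: MISS. Cache: [peach bee ant]
  5. access plum: MISS. Cache: [peach bee ant plum]
  6. access cherry: MISS, evict ant (next use: never). Cache: [peach bee plum cherry]
  7. access bee: HIT. Next use of bee: never. Cache: [peach bee plum cherry]
  8. access plum: HIT. Next use of plum: step 9. Cache: [peach bee plum cherry]
  9. access plum: HIT. Next use of plum: step 10. Cache: [peach bee plum cherry]
  10. access plum: HIT. Next use of plum: never. Cache: [peach bee plum cherry]
  11. access peach: HIT. Next use of peach: step 12. Cache: [peach bee plum cherry]
  12. access peach: HIT. Next use of peach: never. Cache: [peach bee plum cherry]
Total: 7 hits, 5 misses, 1 evictions

Answer: 1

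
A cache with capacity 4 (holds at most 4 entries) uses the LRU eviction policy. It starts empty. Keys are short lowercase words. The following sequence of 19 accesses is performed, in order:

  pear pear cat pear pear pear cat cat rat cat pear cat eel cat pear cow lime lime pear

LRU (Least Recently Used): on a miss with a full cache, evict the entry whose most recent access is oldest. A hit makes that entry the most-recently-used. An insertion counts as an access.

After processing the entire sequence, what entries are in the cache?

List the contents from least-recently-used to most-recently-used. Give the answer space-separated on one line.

Answer: cat cow lime pear

Derivation:
LRU simulation (capacity=4):
  1. access pear: MISS. Cache (LRU->MRU): [pear]
  2. access pear: HIT. Cache (LRU->MRU): [pear]
  3. access cat: MISS. Cache (LRU->MRU): [pear cat]
  4. access pear: HIT. Cache (LRU->MRU): [cat pear]
  5. access pear: HIT. Cache (LRU->MRU): [cat pear]
  6. access pear: HIT. Cache (LRU->MRU): [cat pear]
  7. access cat: HIT. Cache (LRU->MRU): [pear cat]
  8. access cat: HIT. Cache (LRU->MRU): [pear cat]
  9. access rat: MISS. Cache (LRU->MRU): [pear cat rat]
  10. access cat: HIT. Cache (LRU->MRU): [pear rat cat]
  11. access pear: HIT. Cache (LRU->MRU): [rat cat pear]
  12. access cat: HIT. Cache (LRU->MRU): [rat pear cat]
  13. access eel: MISS. Cache (LRU->MRU): [rat pear cat eel]
  14. access cat: HIT. Cache (LRU->MRU): [rat pear eel cat]
  15. access pear: HIT. Cache (LRU->MRU): [rat eel cat pear]
  16. access cow: MISS, evict rat. Cache (LRU->MRU): [eel cat pear cow]
  17. access lime: MISS, evict eel. Cache (LRU->MRU): [cat pear cow lime]
  18. access lime: HIT. Cache (LRU->MRU): [cat pear cow lime]
  19. access pear: HIT. Cache (LRU->MRU): [cat cow lime pear]
Total: 13 hits, 6 misses, 2 evictions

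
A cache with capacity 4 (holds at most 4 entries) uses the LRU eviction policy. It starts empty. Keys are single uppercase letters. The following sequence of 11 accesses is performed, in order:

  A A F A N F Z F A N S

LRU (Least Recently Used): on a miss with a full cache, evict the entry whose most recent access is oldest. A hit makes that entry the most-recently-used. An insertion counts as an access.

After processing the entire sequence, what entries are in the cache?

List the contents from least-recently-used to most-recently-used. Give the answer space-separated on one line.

LRU simulation (capacity=4):
  1. access A: MISS. Cache (LRU->MRU): [A]
  2. access A: HIT. Cache (LRU->MRU): [A]
  3. access F: MISS. Cache (LRU->MRU): [A F]
  4. access A: HIT. Cache (LRU->MRU): [F A]
  5. access N: MISS. Cache (LRU->MRU): [F A N]
  6. access F: HIT. Cache (LRU->MRU): [A N F]
  7. access Z: MISS. Cache (LRU->MRU): [A N F Z]
  8. access F: HIT. Cache (LRU->MRU): [A N Z F]
  9. access A: HIT. Cache (LRU->MRU): [N Z F A]
  10. access N: HIT. Cache (LRU->MRU): [Z F A N]
  11. access S: MISS, evict Z. Cache (LRU->MRU): [F A N S]
Total: 6 hits, 5 misses, 1 evictions

Answer: F A N S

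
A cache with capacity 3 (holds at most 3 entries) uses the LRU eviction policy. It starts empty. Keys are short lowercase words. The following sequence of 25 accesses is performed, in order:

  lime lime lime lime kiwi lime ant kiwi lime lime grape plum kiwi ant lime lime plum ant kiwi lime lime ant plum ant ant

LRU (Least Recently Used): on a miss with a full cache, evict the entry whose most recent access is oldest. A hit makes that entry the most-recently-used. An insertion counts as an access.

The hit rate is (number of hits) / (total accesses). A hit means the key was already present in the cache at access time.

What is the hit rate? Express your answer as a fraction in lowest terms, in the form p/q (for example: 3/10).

Answer: 13/25

Derivation:
LRU simulation (capacity=3):
  1. access lime: MISS. Cache (LRU->MRU): [lime]
  2. access lime: HIT. Cache (LRU->MRU): [lime]
  3. access lime: HIT. Cache (LRU->MRU): [lime]
  4. access lime: HIT. Cache (LRU->MRU): [lime]
  5. access kiwi: MISS. Cache (LRU->MRU): [lime kiwi]
  6. access lime: HIT. Cache (LRU->MRU): [kiwi lime]
  7. access ant: MISS. Cache (LRU->MRU): [kiwi lime ant]
  8. access kiwi: HIT. Cache (LRU->MRU): [lime ant kiwi]
  9. access lime: HIT. Cache (LRU->MRU): [ant kiwi lime]
  10. access lime: HIT. Cache (LRU->MRU): [ant kiwi lime]
  11. access grape: MISS, evict ant. Cache (LRU->MRU): [kiwi lime grape]
  12. access plum: MISS, evict kiwi. Cache (LRU->MRU): [lime grape plum]
  13. access kiwi: MISS, evict lime. Cache (LRU->MRU): [grape plum kiwi]
  14. access ant: MISS, evict grape. Cache (LRU->MRU): [plum kiwi ant]
  15. access lime: MISS, evict plum. Cache (LRU->MRU): [kiwi ant lime]
  16. access lime: HIT. Cache (LRU->MRU): [kiwi ant lime]
  17. access plum: MISS, evict kiwi. Cache (LRU->MRU): [ant lime plum]
  18. access ant: HIT. Cache (LRU->MRU): [lime plum ant]
  19. access kiwi: MISS, evict lime. Cache (LRU->MRU): [plum ant kiwi]
  20. access lime: MISS, evict plum. Cache (LRU->MRU): [ant kiwi lime]
  21. access lime: HIT. Cache (LRU->MRU): [ant kiwi lime]
  22. access ant: HIT. Cache (LRU->MRU): [kiwi lime ant]
  23. access plum: MISS, evict kiwi. Cache (LRU->MRU): [lime ant plum]
  24. access ant: HIT. Cache (LRU->MRU): [lime plum ant]
  25. access ant: HIT. Cache (LRU->MRU): [lime plum ant]
Total: 13 hits, 12 misses, 9 evictions

Hit rate = 13/25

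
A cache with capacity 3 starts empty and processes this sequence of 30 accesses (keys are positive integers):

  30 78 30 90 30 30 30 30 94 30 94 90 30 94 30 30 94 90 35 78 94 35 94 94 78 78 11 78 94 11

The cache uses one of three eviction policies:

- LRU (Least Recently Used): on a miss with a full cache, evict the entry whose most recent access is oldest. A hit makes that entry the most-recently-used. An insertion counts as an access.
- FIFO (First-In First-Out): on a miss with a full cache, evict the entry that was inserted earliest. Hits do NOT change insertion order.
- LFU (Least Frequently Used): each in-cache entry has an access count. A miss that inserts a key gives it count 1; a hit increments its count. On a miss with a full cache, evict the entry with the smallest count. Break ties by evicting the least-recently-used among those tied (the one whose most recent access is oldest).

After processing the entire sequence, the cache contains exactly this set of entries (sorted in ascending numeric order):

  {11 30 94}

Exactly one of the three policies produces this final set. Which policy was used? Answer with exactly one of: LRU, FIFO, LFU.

Answer: LFU

Derivation:
Simulating under each policy and comparing final sets:
  LRU: final set = {11 78 94} -> differs
  FIFO: final set = {11 78 94} -> differs
  LFU: final set = {11 30 94} -> MATCHES target
Only LFU produces the target set.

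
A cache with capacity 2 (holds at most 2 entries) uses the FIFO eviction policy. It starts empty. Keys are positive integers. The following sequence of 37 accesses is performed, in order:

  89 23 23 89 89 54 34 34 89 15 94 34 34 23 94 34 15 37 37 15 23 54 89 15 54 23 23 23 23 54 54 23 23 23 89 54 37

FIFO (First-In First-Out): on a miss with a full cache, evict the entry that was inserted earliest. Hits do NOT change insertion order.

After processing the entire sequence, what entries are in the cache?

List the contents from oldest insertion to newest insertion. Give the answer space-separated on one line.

FIFO simulation (capacity=2):
  1. access 89: MISS. Cache (old->new): [89]
  2. access 23: MISS. Cache (old->new): [89 23]
  3. access 23: HIT. Cache (old->new): [89 23]
  4. access 89: HIT. Cache (old->new): [89 23]
  5. access 89: HIT. Cache (old->new): [89 23]
  6. access 54: MISS, evict 89. Cache (old->new): [23 54]
  7. access 34: MISS, evict 23. Cache (old->new): [54 34]
  8. access 34: HIT. Cache (old->new): [54 34]
  9. access 89: MISS, evict 54. Cache (old->new): [34 89]
  10. access 15: MISS, evict 34. Cache (old->new): [89 15]
  11. access 94: MISS, evict 89. Cache (old->new): [15 94]
  12. access 34: MISS, evict 15. Cache (old->new): [94 34]
  13. access 34: HIT. Cache (old->new): [94 34]
  14. access 23: MISS, evict 94. Cache (old->new): [34 23]
  15. access 94: MISS, evict 34. Cache (old->new): [23 94]
  16. access 34: MISS, evict 23. Cache (old->new): [94 34]
  17. access 15: MISS, evict 94. Cache (old->new): [34 15]
  18. access 37: MISS, evict 34. Cache (old->new): [15 37]
  19. access 37: HIT. Cache (old->new): [15 37]
  20. access 15: HIT. Cache (old->new): [15 37]
  21. access 23: MISS, evict 15. Cache (old->new): [37 23]
  22. access 54: MISS, evict 37. Cache (old->new): [23 54]
  23. access 89: MISS, evict 23. Cache (old->new): [54 89]
  24. access 15: MISS, evict 54. Cache (old->new): [89 15]
  25. access 54: MISS, evict 89. Cache (old->new): [15 54]
  26. access 23: MISS, evict 15. Cache (old->new): [54 23]
  27. access 23: HIT. Cache (old->new): [54 23]
  28. access 23: HIT. Cache (old->new): [54 23]
  29. access 23: HIT. Cache (old->new): [54 23]
  30. access 54: HIT. Cache (old->new): [54 23]
  31. access 54: HIT. Cache (old->new): [54 23]
  32. access 23: HIT. Cache (old->new): [54 23]
  33. access 23: HIT. Cache (old->new): [54 23]
  34. access 23: HIT. Cache (old->new): [54 23]
  35. access 89: MISS, evict 54. Cache (old->new): [23 89]
  36. access 54: MISS, evict 23. Cache (old->new): [89 54]
  37. access 37: MISS, evict 89. Cache (old->new): [54 37]
Total: 15 hits, 22 misses, 20 evictions

Answer: 54 37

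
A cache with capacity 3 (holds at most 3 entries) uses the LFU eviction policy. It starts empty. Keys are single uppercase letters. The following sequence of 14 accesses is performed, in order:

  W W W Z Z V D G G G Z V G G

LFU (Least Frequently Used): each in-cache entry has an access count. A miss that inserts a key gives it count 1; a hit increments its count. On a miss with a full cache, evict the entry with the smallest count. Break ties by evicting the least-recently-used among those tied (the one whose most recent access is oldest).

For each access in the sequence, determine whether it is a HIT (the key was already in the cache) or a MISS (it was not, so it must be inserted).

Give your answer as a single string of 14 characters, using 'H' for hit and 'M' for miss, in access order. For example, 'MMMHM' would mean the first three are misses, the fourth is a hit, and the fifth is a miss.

LFU simulation (capacity=3):
  1. access W: MISS. Cache: [W(c=1)]
  2. access W: HIT, count now 2. Cache: [W(c=2)]
  3. access W: HIT, count now 3. Cache: [W(c=3)]
  4. access Z: MISS. Cache: [Z(c=1) W(c=3)]
  5. access Z: HIT, count now 2. Cache: [Z(c=2) W(c=3)]
  6. access V: MISS. Cache: [V(c=1) Z(c=2) W(c=3)]
  7. access D: MISS, evict V(c=1). Cache: [D(c=1) Z(c=2) W(c=3)]
  8. access G: MISS, evict D(c=1). Cache: [G(c=1) Z(c=2) W(c=3)]
  9. access G: HIT, count now 2. Cache: [Z(c=2) G(c=2) W(c=3)]
  10. access G: HIT, count now 3. Cache: [Z(c=2) W(c=3) G(c=3)]
  11. access Z: HIT, count now 3. Cache: [W(c=3) G(c=3) Z(c=3)]
  12. access V: MISS, evict W(c=3). Cache: [V(c=1) G(c=3) Z(c=3)]
  13. access G: HIT, count now 4. Cache: [V(c=1) Z(c=3) G(c=4)]
  14. access G: HIT, count now 5. Cache: [V(c=1) Z(c=3) G(c=5)]
Total: 8 hits, 6 misses, 3 evictions

Answer: MHHMHMMMHHHMHH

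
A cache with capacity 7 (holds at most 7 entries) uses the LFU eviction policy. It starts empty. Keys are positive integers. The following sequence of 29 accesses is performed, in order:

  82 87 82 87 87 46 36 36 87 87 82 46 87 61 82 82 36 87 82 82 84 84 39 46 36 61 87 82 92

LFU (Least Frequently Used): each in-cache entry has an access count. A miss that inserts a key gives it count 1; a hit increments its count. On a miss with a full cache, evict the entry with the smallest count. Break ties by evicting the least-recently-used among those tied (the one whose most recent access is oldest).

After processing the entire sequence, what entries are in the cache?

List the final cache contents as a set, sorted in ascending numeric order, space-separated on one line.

LFU simulation (capacity=7):
  1. access 82: MISS. Cache: [82(c=1)]
  2. access 87: MISS. Cache: [82(c=1) 87(c=1)]
  3. access 82: HIT, count now 2. Cache: [87(c=1) 82(c=2)]
  4. access 87: HIT, count now 2. Cache: [82(c=2) 87(c=2)]
  5. access 87: HIT, count now 3. Cache: [82(c=2) 87(c=3)]
  6. access 46: MISS. Cache: [46(c=1) 82(c=2) 87(c=3)]
  7. access 36: MISS. Cache: [46(c=1) 36(c=1) 82(c=2) 87(c=3)]
  8. access 36: HIT, count now 2. Cache: [46(c=1) 82(c=2) 36(c=2) 87(c=3)]
  9. access 87: HIT, count now 4. Cache: [46(c=1) 82(c=2) 36(c=2) 87(c=4)]
  10. access 87: HIT, count now 5. Cache: [46(c=1) 82(c=2) 36(c=2) 87(c=5)]
  11. access 82: HIT, count now 3. Cache: [46(c=1) 36(c=2) 82(c=3) 87(c=5)]
  12. access 46: HIT, count now 2. Cache: [36(c=2) 46(c=2) 82(c=3) 87(c=5)]
  13. access 87: HIT, count now 6. Cache: [36(c=2) 46(c=2) 82(c=3) 87(c=6)]
  14. access 61: MISS. Cache: [61(c=1) 36(c=2) 46(c=2) 82(c=3) 87(c=6)]
  15. access 82: HIT, count now 4. Cache: [61(c=1) 36(c=2) 46(c=2) 82(c=4) 87(c=6)]
  16. access 82: HIT, count now 5. Cache: [61(c=1) 36(c=2) 46(c=2) 82(c=5) 87(c=6)]
  17. access 36: HIT, count now 3. Cache: [61(c=1) 46(c=2) 36(c=3) 82(c=5) 87(c=6)]
  18. access 87: HIT, count now 7. Cache: [61(c=1) 46(c=2) 36(c=3) 82(c=5) 87(c=7)]
  19. access 82: HIT, count now 6. Cache: [61(c=1) 46(c=2) 36(c=3) 82(c=6) 87(c=7)]
  20. access 82: HIT, count now 7. Cache: [61(c=1) 46(c=2) 36(c=3) 87(c=7) 82(c=7)]
  21. access 84: MISS. Cache: [61(c=1) 84(c=1) 46(c=2) 36(c=3) 87(c=7) 82(c=7)]
  22. access 84: HIT, count now 2. Cache: [61(c=1) 46(c=2) 84(c=2) 36(c=3) 87(c=7) 82(c=7)]
  23. access 39: MISS. Cache: [61(c=1) 39(c=1) 46(c=2) 84(c=2) 36(c=3) 87(c=7) 82(c=7)]
  24. access 46: HIT, count now 3. Cache: [61(c=1) 39(c=1) 84(c=2) 36(c=3) 46(c=3) 87(c=7) 82(c=7)]
  25. access 36: HIT, count now 4. Cache: [61(c=1) 39(c=1) 84(c=2) 46(c=3) 36(c=4) 87(c=7) 82(c=7)]
  26. access 61: HIT, count now 2. Cache: [39(c=1) 84(c=2) 61(c=2) 46(c=3) 36(c=4) 87(c=7) 82(c=7)]
  27. access 87: HIT, count now 8. Cache: [39(c=1) 84(c=2) 61(c=2) 46(c=3) 36(c=4) 82(c=7) 87(c=8)]
  28. access 82: HIT, count now 8. Cache: [39(c=1) 84(c=2) 61(c=2) 46(c=3) 36(c=4) 87(c=8) 82(c=8)]
  29. access 92: MISS, evict 39(c=1). Cache: [92(c=1) 84(c=2) 61(c=2) 46(c=3) 36(c=4) 87(c=8) 82(c=8)]
Total: 21 hits, 8 misses, 1 evictions

Answer: 36 46 61 82 84 87 92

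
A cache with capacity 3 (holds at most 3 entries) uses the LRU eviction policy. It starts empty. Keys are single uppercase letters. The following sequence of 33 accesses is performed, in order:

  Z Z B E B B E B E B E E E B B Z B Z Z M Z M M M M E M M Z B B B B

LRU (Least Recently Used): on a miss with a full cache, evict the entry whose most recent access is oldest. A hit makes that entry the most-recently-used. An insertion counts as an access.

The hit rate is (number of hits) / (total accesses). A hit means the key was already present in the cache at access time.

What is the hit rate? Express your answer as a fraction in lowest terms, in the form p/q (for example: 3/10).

Answer: 9/11

Derivation:
LRU simulation (capacity=3):
  1. access Z: MISS. Cache (LRU->MRU): [Z]
  2. access Z: HIT. Cache (LRU->MRU): [Z]
  3. access B: MISS. Cache (LRU->MRU): [Z B]
  4. access E: MISS. Cache (LRU->MRU): [Z B E]
  5. access B: HIT. Cache (LRU->MRU): [Z E B]
  6. access B: HIT. Cache (LRU->MRU): [Z E B]
  7. access E: HIT. Cache (LRU->MRU): [Z B E]
  8. access B: HIT. Cache (LRU->MRU): [Z E B]
  9. access E: HIT. Cache (LRU->MRU): [Z B E]
  10. access B: HIT. Cache (LRU->MRU): [Z E B]
  11. access E: HIT. Cache (LRU->MRU): [Z B E]
  12. access E: HIT. Cache (LRU->MRU): [Z B E]
  13. access E: HIT. Cache (LRU->MRU): [Z B E]
  14. access B: HIT. Cache (LRU->MRU): [Z E B]
  15. access B: HIT. Cache (LRU->MRU): [Z E B]
  16. access Z: HIT. Cache (LRU->MRU): [E B Z]
  17. access B: HIT. Cache (LRU->MRU): [E Z B]
  18. access Z: HIT. Cache (LRU->MRU): [E B Z]
  19. access Z: HIT. Cache (LRU->MRU): [E B Z]
  20. access M: MISS, evict E. Cache (LRU->MRU): [B Z M]
  21. access Z: HIT. Cache (LRU->MRU): [B M Z]
  22. access M: HIT. Cache (LRU->MRU): [B Z M]
  23. access M: HIT. Cache (LRU->MRU): [B Z M]
  24. access M: HIT. Cache (LRU->MRU): [B Z M]
  25. access M: HIT. Cache (LRU->MRU): [B Z M]
  26. access E: MISS, evict B. Cache (LRU->MRU): [Z M E]
  27. access M: HIT. Cache (LRU->MRU): [Z E M]
  28. access M: HIT. Cache (LRU->MRU): [Z E M]
  29. access Z: HIT. Cache (LRU->MRU): [E M Z]
  30. access B: MISS, evict E. Cache (LRU->MRU): [M Z B]
  31. access B: HIT. Cache (LRU->MRU): [M Z B]
  32. access B: HIT. Cache (LRU->MRU): [M Z B]
  33. access B: HIT. Cache (LRU->MRU): [M Z B]
Total: 27 hits, 6 misses, 3 evictions

Hit rate = 27/33 = 9/11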